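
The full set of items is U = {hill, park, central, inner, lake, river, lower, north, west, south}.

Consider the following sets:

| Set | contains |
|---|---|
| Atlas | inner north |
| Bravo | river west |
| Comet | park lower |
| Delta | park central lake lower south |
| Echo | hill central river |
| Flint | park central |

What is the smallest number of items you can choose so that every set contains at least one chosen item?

The 3 items {park, river, north} hit every set.
The sets Atlas, Bravo, Flint are pairwise disjoint, so any hitting set needs a separate item for each — at least 3. Hence 3 is optimal.

3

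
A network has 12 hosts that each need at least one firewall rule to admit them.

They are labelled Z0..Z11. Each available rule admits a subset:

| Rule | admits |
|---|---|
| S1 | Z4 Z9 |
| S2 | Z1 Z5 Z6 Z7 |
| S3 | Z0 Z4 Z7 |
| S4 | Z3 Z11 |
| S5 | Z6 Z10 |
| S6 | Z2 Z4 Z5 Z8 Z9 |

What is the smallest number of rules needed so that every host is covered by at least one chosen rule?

5

Take {S2, S3, S4, S5, S6}. Their union is {Z0, Z1, Z2, Z3, Z4, Z5, Z6, Z7, Z8, Z9, Z10, Z11}, which is all 12 hosts.
No 4 of the 6 rules cover everything (all 15 combinations miss at least one host), so 5 is optimal.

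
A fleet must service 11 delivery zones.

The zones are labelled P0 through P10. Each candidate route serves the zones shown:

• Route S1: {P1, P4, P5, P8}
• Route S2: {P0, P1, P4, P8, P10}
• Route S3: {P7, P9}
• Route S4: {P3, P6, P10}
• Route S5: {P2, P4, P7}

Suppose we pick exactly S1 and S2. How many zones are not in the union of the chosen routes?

Union of S1, S2 = {P0, P1, P4, P5, P8, P10}.
Not covered: P2, P3, P6, P7, P9 — 5 zones.

5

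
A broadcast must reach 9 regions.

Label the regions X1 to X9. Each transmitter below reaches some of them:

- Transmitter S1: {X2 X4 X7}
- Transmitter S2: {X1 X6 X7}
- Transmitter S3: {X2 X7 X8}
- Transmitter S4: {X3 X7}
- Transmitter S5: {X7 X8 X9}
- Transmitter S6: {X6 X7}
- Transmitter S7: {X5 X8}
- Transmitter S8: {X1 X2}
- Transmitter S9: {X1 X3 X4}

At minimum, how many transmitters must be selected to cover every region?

S2 and S5 and S7 and S8 and S9 together: S2 ∪ S5 ∪ S7 ∪ S8 ∪ S9 = {X1, X2, X3, X4, X5, X6, X7, X8, X9} — every region is covered.
No 4 of the 9 transmitters cover everything (all 126 combinations miss at least one region), so 5 is optimal.

5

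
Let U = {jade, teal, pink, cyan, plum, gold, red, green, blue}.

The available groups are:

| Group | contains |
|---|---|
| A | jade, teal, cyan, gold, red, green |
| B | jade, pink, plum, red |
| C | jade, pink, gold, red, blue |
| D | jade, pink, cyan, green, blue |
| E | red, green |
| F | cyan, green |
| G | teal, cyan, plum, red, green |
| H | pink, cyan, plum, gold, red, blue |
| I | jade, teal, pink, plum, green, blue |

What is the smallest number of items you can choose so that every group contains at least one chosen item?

2

T = {pink, green} meets every group (each contains at least one member of T), and |T| = 2.
The groups C, F are pairwise disjoint, so any hitting set needs a separate item for each — at least 2. Hence 2 is optimal.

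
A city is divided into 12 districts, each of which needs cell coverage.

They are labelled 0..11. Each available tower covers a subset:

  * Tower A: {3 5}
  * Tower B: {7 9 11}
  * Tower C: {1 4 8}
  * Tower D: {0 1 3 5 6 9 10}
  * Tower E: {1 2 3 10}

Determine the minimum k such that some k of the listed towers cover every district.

Take {B, C, D, E}. Their union is {0, 1, 2, 3, 4, 5, 6, 7, 8, 9, 10, 11}, which is all 12 districts.
Only D contains 0, so D is forced; the remaining 5 districts need at least 3 more towers (each remaining tower adds at most 2) — so at least 4 towers are needed, and 4 is optimal.

4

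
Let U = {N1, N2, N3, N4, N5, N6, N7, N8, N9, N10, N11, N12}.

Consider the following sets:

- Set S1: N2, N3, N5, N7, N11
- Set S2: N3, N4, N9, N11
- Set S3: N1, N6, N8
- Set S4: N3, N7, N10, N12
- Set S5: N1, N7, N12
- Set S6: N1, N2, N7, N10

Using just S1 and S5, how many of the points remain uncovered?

Union of S1, S5 = {N1, N2, N3, N5, N7, N11, N12}.
Not covered: N4, N6, N8, N9, N10 — 5 points.

5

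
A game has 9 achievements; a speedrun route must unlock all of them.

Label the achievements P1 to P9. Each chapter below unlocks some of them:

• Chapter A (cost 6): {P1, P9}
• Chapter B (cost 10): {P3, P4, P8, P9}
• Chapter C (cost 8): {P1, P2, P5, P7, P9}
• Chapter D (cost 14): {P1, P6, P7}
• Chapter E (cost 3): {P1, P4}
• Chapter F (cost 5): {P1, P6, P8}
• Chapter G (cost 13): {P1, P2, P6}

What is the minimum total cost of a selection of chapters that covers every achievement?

23

B, C, F together cover every achievement (B ∪ C ∪ F = {P1, P2, P3, P4, P5, P6, P7, P8, P9}); total cost 10 + 8 + 5 = 23.
The greedy pick E, C, F, B costs 26; no covering selection beats 23.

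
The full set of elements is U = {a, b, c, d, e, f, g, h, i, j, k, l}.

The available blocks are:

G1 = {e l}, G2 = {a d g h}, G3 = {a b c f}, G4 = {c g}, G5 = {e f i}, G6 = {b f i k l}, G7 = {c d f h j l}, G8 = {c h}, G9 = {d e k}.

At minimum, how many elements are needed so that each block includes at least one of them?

4

The 4 elements {c, e, f, g} hit every block.
No choice of 3 elements meets every block, so 4 is the minimum.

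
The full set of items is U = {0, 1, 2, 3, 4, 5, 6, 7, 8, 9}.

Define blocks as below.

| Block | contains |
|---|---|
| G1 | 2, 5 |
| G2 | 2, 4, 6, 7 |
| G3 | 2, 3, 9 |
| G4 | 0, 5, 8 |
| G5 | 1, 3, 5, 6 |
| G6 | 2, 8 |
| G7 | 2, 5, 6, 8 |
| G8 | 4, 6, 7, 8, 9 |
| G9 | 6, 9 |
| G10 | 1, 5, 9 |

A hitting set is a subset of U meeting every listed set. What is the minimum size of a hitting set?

Take H = {2, 5, 9}. Each listed block contains at least one of these, so H is a hitting set of size 3.
No choice of 2 items meets every block, so 3 is the minimum.

3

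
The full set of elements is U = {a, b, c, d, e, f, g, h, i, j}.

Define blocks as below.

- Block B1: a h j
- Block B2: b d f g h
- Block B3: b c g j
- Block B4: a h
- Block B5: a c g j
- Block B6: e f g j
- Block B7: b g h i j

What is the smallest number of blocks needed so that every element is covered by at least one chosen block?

4

Take {B2, B5, B6, B7}. Their union is {a, b, c, d, e, f, g, h, i, j}, which is all 10 elements.
Only B7 contains i, so B7 is forced; the remaining 5 elements need at least 3 more blocks (each remaining block adds at most 2) — so at least 4 blocks are needed, and 4 is optimal.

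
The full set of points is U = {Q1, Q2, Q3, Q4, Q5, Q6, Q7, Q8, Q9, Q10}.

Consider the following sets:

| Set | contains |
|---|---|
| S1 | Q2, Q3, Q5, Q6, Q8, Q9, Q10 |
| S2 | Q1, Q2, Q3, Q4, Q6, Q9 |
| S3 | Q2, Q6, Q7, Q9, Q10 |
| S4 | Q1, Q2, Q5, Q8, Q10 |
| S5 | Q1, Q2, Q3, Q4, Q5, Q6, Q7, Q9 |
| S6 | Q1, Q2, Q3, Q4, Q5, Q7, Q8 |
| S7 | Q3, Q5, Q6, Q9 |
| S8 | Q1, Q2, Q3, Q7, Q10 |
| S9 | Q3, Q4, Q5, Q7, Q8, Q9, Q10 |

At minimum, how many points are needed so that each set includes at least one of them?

The 2 points {Q2, Q9} hit every set.
No single point lies in every set, so at least 2 are needed and 2 is optimal.

2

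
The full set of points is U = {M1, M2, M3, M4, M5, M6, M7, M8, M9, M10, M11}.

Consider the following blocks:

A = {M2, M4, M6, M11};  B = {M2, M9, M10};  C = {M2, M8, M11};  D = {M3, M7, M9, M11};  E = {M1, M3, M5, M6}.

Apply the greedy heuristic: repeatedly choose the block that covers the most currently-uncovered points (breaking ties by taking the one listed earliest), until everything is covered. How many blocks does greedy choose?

Greedy: pick A (covers 4 new) → pick D (covers 3 new) → pick E (covers 2 new) → pick B (covers 1 new) → pick C (covers 1 new). Total picks: 5.

5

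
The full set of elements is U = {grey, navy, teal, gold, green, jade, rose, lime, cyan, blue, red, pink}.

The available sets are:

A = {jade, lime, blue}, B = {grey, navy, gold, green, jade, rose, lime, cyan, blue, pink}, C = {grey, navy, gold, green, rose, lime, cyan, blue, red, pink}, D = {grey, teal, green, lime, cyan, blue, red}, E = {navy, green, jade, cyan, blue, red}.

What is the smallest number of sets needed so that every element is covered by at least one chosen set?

2

B and D together: B ∪ D = {grey, navy, teal, gold, green, jade, rose, lime, cyan, blue, red, pink} — every element is covered.
No single set has all 12 elements (the largest, B, has 10), so 2 is optimal.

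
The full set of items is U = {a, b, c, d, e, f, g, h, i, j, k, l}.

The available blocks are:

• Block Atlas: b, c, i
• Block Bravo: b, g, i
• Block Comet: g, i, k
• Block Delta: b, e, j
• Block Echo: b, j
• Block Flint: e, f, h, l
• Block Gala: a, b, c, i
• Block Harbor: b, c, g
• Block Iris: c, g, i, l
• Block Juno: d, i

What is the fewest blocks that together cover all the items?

5

Take {Comet, Echo, Flint, Gala, Juno}. Their union is {a, b, c, d, e, f, g, h, i, j, k, l}, which is all 12 items.
No 4 of the 10 blocks cover everything (all 210 combinations miss at least one item), so 5 is optimal.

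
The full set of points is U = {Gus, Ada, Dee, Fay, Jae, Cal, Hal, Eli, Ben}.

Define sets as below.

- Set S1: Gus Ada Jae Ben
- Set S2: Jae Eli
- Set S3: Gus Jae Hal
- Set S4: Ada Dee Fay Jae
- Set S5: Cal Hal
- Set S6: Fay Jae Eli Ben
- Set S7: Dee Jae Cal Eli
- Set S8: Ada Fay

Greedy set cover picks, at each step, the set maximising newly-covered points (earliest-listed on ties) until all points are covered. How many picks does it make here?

4

Greedy: pick S1 (covers 4 new) → pick S7 (covers 3 new) → pick S3 (covers 1 new) → pick S4 (covers 1 new). Total picks: 4.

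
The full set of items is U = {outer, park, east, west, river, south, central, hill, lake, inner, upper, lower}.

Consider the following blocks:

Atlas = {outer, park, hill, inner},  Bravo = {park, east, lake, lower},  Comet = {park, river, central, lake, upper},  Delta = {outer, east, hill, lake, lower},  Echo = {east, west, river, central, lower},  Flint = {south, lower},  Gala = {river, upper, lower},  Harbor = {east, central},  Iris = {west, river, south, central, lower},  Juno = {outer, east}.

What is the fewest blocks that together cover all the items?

4

Atlas, Bravo, Gala, and Iris cover everything between them: the union {outer, park, east, west, river, south, central, hill, lake, inner, upper, lower} is all of U.
No 3 of the 10 blocks cover everything (all 120 combinations miss at least one item), so 4 is optimal.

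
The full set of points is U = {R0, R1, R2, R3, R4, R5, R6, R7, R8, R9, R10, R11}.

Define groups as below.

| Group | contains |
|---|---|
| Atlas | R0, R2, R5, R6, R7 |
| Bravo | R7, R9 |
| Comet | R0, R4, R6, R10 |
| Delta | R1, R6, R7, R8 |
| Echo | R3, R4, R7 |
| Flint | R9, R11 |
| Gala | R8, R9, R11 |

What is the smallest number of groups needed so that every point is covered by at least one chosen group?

5

Take {Atlas, Comet, Delta, Echo, Gala}. Their union is {R0, R1, R2, R3, R4, R5, R6, R7, R8, R9, R10, R11}, which is all 12 points.
No 4 of the 7 groups cover everything (all 35 combinations miss at least one point), so 5 is optimal.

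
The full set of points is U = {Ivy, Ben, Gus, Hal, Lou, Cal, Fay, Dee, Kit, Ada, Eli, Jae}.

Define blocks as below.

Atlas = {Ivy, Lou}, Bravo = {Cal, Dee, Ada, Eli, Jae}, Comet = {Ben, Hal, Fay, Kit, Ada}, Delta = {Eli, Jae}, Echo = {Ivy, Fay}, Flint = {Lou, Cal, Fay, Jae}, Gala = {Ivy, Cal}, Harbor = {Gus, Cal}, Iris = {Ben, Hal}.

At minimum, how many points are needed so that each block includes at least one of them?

Take H = {Ivy, Ben, Cal, Eli}. Each listed block contains at least one of these, so H is a hitting set of size 4.
The blocks Atlas, Delta, Harbor, Iris are pairwise disjoint, so any hitting set needs a separate point for each — at least 4. Hence 4 is optimal.

4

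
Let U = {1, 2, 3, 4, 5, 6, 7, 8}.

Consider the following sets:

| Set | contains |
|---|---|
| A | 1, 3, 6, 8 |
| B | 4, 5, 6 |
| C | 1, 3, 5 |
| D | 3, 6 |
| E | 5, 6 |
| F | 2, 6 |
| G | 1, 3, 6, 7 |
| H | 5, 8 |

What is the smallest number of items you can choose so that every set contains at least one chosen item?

The 2 items {5, 6} hit every set.
The sets F, H are pairwise disjoint, so any hitting set needs a separate item for each — at least 2. Hence 2 is optimal.

2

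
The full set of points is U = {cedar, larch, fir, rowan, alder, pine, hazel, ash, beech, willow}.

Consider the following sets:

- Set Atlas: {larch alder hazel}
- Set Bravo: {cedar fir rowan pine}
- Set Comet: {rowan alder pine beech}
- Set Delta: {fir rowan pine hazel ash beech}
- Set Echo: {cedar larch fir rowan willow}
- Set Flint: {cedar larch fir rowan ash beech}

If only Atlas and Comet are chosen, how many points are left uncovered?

4

Union of Atlas, Comet = {larch, rowan, alder, pine, hazel, beech}.
Not covered: cedar, fir, ash, willow — 4 points.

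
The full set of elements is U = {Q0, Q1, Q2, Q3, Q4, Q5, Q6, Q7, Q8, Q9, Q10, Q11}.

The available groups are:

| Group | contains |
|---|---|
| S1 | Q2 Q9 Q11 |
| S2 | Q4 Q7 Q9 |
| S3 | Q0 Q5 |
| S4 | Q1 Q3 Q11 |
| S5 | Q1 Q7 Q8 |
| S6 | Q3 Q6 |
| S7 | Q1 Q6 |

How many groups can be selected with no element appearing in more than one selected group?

4

S1, S3, S5, S6 are pairwise disjoint (S1={Q2,Q9,Q11}; S3={Q0,Q5}; S5={Q1,Q7,Q8}; S6={Q3,Q6}).
Every remaining group overlaps one of these, and no 5 of the listed groups are pairwise disjoint, so 4 is the maximum.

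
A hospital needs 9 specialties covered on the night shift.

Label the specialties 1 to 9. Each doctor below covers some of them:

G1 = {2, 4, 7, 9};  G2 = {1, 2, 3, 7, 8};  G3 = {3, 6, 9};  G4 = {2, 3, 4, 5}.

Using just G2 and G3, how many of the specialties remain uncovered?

Union of G2, G3 = {1, 2, 3, 6, 7, 8, 9}.
Not covered: 4, 5 — 2 specialties.

2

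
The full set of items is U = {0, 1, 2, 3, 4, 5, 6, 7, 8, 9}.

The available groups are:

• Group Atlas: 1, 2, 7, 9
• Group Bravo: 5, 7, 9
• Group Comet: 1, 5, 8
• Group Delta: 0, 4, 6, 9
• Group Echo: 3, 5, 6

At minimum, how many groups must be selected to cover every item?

4

Take {Atlas, Comet, Delta, Echo}. Their union is {0, 1, 2, 3, 4, 5, 6, 7, 8, 9}, which is all 10 items.
No 3 of the 5 groups cover everything (all 10 combinations miss at least one item), so 4 is optimal.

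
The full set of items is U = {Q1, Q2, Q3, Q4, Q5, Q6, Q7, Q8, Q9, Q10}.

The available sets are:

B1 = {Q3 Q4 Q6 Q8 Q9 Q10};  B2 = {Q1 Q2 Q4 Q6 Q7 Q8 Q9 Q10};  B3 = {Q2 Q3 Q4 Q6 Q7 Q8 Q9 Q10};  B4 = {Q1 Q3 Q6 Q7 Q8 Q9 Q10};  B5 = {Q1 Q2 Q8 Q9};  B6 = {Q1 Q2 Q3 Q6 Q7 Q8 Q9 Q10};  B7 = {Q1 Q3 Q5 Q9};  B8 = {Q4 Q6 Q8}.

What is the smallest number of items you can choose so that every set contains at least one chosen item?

2

Take H = {Q1, Q6}. Each listed set contains at least one of these, so H is a hitting set of size 2.
The sets B7, B8 are pairwise disjoint, so any hitting set needs a separate item for each — at least 2. Hence 2 is optimal.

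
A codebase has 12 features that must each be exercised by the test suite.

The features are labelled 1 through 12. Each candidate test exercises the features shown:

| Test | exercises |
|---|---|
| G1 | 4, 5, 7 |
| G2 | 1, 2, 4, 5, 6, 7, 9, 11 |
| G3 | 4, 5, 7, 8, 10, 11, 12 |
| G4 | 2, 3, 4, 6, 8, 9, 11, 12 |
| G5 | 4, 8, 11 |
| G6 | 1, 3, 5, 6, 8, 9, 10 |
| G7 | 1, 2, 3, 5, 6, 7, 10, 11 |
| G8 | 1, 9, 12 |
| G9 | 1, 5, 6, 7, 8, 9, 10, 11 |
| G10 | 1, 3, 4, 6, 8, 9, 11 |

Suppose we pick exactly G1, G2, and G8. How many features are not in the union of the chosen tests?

3

Union of G1, G2, G8 = {1, 2, 4, 5, 6, 7, 9, 11, 12}.
Not covered: 3, 8, 10 — 3 features.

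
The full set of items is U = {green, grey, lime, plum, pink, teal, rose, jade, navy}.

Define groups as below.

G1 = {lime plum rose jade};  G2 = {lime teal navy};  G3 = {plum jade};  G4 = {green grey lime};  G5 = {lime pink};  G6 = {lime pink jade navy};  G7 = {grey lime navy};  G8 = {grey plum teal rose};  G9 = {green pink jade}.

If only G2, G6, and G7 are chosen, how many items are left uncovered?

Union of G2, G6, G7 = {grey, lime, pink, teal, jade, navy}.
Not covered: green, plum, rose — 3 items.

3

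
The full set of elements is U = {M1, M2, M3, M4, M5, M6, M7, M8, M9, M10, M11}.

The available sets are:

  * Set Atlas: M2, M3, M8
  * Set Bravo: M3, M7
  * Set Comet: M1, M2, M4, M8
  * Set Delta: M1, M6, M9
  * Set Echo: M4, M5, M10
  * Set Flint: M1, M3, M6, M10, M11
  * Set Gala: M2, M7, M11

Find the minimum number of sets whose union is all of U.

4

Atlas, Delta, Echo, and Gala cover everything between them: the union {M1, M2, M3, M4, M5, M6, M7, M8, M9, M10, M11} is all of U.
Only Delta contains M9, so Delta is forced; the remaining 8 elements need at least 3 more sets (each remaining set adds at most 3) — so at least 4 sets are needed, and 4 is optimal.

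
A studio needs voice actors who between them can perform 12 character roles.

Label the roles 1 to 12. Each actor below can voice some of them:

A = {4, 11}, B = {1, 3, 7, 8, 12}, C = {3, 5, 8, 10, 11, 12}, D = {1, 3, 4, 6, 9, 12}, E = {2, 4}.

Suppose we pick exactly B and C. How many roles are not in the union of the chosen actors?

4

Union of B, C = {1, 3, 5, 7, 8, 10, 11, 12}.
Not covered: 2, 4, 6, 9 — 4 roles.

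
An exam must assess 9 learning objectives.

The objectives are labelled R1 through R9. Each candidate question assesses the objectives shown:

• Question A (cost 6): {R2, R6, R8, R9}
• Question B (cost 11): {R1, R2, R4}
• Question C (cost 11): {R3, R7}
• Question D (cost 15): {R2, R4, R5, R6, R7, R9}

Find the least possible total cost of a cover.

A, B, C, D together cover every objective (A ∪ B ∪ C ∪ D = {R1, R2, R3, R4, R5, R6, R7, R8, R9}); total cost 6 + 11 + 11 + 15 = 43.
No covering selection has total cost below 43.

43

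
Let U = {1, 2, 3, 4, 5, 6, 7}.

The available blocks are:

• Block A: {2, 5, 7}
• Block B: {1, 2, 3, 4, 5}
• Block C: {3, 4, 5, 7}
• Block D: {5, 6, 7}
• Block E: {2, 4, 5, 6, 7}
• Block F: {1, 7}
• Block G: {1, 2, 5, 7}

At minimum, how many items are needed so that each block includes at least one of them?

2

The 2 items {5, 7} hit every block.
No single item lies in every block, so at least 2 are needed and 2 is optimal.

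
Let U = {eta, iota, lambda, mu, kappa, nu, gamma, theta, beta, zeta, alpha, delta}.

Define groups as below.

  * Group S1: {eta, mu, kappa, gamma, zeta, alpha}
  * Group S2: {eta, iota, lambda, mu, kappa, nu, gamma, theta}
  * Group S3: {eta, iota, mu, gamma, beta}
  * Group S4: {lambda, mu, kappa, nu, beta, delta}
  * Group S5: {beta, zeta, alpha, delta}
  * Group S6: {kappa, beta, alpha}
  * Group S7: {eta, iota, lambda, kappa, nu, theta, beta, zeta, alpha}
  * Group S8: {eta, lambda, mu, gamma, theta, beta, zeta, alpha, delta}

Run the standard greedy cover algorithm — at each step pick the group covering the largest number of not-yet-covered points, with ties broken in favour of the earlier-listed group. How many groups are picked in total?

Greedy: pick S7 (covers 9 new) → pick S8 (covers 3 new). Total picks: 2.

2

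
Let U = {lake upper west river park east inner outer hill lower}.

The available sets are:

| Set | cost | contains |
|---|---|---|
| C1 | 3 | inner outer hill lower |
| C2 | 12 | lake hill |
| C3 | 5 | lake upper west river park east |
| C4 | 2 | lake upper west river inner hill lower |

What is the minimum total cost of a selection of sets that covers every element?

C1, C3 together cover every element (C1 ∪ C3 = {lake, upper, west, river, park, east, inner, outer, hill, lower}); total cost 3 + 5 = 8.
The greedy pick C4, C3, C1 costs 10; no covering selection beats 8.

8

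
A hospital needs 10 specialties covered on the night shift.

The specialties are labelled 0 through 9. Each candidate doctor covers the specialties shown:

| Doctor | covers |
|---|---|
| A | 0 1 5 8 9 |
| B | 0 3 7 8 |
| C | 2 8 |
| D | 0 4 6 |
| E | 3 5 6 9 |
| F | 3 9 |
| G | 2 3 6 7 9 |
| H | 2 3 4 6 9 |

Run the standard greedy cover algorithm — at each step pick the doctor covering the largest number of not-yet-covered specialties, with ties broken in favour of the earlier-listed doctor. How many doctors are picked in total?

3

Greedy: pick A (covers 5 new) → pick G (covers 4 new) → pick D (covers 1 new). Total picks: 3.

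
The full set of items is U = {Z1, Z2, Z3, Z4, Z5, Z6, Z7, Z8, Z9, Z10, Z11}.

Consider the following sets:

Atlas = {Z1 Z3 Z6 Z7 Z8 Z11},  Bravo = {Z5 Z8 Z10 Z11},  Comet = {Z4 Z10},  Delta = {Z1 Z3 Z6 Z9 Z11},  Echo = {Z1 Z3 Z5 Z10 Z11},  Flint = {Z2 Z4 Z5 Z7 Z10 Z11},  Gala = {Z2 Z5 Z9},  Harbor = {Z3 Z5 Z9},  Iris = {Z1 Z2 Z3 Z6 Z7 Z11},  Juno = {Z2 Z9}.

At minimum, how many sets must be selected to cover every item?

3

Take {Atlas, Flint, Juno}. Their union is {Z1, Z2, Z3, Z4, Z5, Z6, Z7, Z8, Z9, Z10, Z11}, which is all 11 items.
No 2 of the 10 sets cover everything (all 45 combinations miss at least one item), so 3 is optimal.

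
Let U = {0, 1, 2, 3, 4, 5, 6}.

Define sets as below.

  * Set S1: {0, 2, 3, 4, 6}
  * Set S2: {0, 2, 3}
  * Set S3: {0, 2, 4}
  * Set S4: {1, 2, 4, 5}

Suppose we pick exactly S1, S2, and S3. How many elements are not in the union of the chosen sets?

2

Union of S1, S2, S3 = {0, 2, 3, 4, 6}.
Not covered: 1, 5 — 2 elements.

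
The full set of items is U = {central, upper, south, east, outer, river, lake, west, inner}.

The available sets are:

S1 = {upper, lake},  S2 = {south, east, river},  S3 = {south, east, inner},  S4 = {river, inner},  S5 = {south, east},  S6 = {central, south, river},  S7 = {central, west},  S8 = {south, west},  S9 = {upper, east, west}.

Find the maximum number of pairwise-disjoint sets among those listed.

4

S1, S4, S5, S7 are pairwise disjoint (S1={upper,lake}; S4={river,inner}; S5={south,east}; S7={central,west}).
Every remaining set overlaps one of these, and no 5 of the listed sets are pairwise disjoint, so 4 is the maximum.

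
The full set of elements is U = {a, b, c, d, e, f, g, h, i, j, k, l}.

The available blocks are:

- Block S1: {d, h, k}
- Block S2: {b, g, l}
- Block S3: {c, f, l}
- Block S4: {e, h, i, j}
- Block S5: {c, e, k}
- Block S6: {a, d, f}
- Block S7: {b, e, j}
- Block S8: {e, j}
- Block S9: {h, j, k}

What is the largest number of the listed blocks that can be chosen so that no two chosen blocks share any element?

3

S2, S4, S6 are pairwise disjoint (S2={b,g,l}; S4={e,h,i,j}; S6={a,d,f}).
Every remaining block overlaps one of these, and no 4 of the listed blocks are pairwise disjoint, so 3 is the maximum.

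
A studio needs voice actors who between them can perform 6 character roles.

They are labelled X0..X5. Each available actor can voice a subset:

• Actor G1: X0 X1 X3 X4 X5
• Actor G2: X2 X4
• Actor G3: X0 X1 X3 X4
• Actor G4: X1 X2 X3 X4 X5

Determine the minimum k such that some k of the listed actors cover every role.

Take {G1, G2}. Their union is {X0, X1, X2, X3, X4, X5}, which is all 6 roles.
No single actor has all 6 roles (the largest, G1, has 5), so 2 is optimal.

2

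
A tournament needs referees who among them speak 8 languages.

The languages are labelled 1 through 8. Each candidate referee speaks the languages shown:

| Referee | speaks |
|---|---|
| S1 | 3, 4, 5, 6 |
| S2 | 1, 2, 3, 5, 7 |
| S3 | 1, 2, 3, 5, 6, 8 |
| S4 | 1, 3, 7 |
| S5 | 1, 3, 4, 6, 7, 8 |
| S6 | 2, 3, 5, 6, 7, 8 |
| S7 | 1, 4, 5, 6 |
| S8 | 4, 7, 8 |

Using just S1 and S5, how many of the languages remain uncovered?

1

Union of S1, S5 = {1, 3, 4, 5, 6, 7, 8}.
Not covered: 2 — 1 language.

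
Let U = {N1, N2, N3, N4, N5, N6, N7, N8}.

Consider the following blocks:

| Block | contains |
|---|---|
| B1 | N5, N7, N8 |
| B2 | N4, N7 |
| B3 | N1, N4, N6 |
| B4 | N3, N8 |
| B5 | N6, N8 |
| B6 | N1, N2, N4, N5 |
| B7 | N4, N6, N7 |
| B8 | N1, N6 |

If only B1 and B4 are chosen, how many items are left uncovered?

Union of B1, B4 = {N3, N5, N7, N8}.
Not covered: N1, N2, N4, N6 — 4 items.

4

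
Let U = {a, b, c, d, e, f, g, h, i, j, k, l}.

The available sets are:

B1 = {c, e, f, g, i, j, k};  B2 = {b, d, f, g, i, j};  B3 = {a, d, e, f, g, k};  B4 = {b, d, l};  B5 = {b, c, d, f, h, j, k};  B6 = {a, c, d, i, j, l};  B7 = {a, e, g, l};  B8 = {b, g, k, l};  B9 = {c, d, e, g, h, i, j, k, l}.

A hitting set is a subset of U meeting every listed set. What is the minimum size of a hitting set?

Take T = {d, g}. Each listed set contains at least one of these, so T is a hitting set of size 2.
The sets B5, B7 are pairwise disjoint, so any hitting set needs a separate item for each — at least 2. Hence 2 is optimal.

2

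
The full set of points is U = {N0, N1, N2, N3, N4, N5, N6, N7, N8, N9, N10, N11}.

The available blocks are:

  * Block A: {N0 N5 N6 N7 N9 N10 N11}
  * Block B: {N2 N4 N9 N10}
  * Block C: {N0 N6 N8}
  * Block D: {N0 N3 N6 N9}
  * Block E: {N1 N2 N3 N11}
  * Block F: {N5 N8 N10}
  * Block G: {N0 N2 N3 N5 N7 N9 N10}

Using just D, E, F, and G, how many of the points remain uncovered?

Union of D, E, F, G = {N0, N1, N2, N3, N5, N6, N7, N8, N9, N10, N11}.
Not covered: N4 — 1 point.

1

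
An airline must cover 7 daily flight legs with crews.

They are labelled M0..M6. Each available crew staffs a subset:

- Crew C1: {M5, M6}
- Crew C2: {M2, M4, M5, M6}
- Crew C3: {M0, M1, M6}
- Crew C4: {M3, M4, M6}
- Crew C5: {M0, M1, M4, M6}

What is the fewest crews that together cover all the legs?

3

Take {C2, C3, C4}. Their union is {M0, M1, M2, M3, M4, M5, M6}, which is all 7 legs.
Only C2 contains M2, so C2 is forced; the remaining 3 legs need at least 2 more crews (each remaining crew adds at most 2) — so at least 3 crews are needed, and 3 is optimal.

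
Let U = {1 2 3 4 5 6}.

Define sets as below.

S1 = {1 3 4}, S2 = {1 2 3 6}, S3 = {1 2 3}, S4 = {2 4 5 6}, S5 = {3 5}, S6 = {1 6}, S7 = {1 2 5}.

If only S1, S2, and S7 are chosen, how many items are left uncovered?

0

Union of S1, S2, S7 = {1, 2, 3, 4, 5, 6} — that's every item, so 0 are uncovered.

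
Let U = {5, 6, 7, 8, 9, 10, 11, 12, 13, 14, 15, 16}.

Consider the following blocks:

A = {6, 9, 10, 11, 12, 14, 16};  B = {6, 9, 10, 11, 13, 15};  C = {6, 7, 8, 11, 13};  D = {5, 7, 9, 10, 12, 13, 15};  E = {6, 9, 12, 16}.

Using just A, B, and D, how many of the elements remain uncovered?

1

Union of A, B, D = {5, 6, 7, 9, 10, 11, 12, 13, 14, 15, 16}.
Not covered: 8 — 1 element.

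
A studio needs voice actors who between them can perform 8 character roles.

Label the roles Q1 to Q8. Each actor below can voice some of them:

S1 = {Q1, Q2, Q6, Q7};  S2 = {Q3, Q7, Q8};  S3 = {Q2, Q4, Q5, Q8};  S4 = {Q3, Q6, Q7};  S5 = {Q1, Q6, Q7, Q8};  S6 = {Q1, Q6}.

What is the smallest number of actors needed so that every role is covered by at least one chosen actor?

S3 and S4 and S5 together: S3 ∪ S4 ∪ S5 = {Q1, Q2, Q3, Q4, Q5, Q6, Q7, Q8} — every role is covered.
Only S3 contains Q4, so S3 is forced; the remaining 4 roles need at least 2 more actors (each remaining actor adds at most 3) — so at least 3 actors are needed, and 3 is optimal.

3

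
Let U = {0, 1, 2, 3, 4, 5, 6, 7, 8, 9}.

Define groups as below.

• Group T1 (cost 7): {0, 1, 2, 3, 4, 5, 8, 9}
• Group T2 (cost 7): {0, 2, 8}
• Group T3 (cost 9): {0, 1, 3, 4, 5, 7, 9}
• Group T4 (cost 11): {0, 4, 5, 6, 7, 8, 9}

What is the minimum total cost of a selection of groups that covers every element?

T1, T4 together cover every element (T1 ∪ T4 = {0, 1, 2, 3, 4, 5, 6, 7, 8, 9}); total cost 7 + 11 = 18.
No covering selection has total cost below 18.

18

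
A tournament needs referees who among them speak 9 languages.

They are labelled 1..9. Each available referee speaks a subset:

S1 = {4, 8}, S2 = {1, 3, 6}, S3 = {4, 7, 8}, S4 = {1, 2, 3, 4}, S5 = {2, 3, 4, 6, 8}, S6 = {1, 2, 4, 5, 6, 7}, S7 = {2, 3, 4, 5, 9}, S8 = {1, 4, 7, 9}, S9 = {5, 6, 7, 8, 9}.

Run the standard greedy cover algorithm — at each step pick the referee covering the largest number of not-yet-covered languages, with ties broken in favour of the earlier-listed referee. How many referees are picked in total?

Greedy: pick S6 (covers 6 new) → pick S5 (covers 2 new) → pick S7 (covers 1 new). Total picks: 3.
(The true minimum cover uses only 2 referees, so greedy is not optimal here.)

3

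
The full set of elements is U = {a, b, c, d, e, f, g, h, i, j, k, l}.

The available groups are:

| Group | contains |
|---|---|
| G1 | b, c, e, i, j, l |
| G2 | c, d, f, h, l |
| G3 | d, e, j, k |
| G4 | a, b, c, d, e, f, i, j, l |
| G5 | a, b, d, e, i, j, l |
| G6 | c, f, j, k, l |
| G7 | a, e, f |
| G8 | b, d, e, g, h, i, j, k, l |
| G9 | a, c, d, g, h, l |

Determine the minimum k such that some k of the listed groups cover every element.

2

Take {G4, G8}. Their union is {a, b, c, d, e, f, g, h, i, j, k, l}, which is all 12 elements.
No single group has all 12 elements (the largest, G4, has 9), so 2 is optimal.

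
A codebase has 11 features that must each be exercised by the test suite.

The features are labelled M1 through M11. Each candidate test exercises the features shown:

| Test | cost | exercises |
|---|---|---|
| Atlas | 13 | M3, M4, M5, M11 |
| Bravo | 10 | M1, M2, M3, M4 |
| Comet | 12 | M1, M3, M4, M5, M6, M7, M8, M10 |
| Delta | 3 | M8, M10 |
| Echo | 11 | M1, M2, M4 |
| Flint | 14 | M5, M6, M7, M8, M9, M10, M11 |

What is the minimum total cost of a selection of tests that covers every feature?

24

Bravo, Flint together cover every feature (Bravo ∪ Flint = {M1, M2, M3, M4, M5, M6, M7, M8, M9, M10, M11}); total cost 10 + 14 = 24.
The greedy pick Comet, Flint, Bravo costs 36; no covering selection beats 24.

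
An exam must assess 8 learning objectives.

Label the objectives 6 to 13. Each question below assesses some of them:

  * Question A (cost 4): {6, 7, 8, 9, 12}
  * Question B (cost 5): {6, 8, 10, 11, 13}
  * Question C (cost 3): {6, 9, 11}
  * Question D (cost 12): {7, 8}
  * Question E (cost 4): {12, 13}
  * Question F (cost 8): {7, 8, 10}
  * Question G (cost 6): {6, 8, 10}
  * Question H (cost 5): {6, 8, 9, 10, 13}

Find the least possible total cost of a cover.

9

A, B together cover every objective (A ∪ B = {6, 7, 8, 9, 10, 11, 12, 13}); total cost 4 + 5 = 9.
No covering selection has total cost below 9.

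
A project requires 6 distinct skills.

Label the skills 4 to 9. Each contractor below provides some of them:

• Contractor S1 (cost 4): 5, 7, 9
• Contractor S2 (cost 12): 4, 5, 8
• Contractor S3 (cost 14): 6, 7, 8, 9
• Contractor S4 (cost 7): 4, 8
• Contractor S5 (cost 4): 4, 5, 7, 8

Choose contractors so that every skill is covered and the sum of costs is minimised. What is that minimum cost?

18

S3, S5 together cover every skill (S3 ∪ S5 = {4, 5, 6, 7, 8, 9}); total cost 14 + 4 = 18.
The greedy pick S5, S1, S3 costs 22; no covering selection beats 18.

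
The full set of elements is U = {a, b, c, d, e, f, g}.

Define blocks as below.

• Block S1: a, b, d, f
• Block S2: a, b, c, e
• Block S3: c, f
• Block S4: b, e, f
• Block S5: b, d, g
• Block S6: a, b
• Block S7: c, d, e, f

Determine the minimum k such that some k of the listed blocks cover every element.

Take {S5, S6, S7}. Their union is {a, b, c, d, e, f, g}, which is all 7 elements.
Only S5 contains g, so S5 is forced; the remaining 4 elements need at least 2 more blocks (each remaining block adds at most 3) — so at least 3 blocks are needed, and 3 is optimal.

3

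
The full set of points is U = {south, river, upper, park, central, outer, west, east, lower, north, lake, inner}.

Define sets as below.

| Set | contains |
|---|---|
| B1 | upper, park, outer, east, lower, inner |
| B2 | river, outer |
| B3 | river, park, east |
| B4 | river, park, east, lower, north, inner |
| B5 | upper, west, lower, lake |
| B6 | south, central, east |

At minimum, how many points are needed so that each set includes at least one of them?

3

H = {outer, east, lower} meets every set (each contains at least one member of H), and |H| = 3.
The sets B2, B5, B6 are pairwise disjoint, so any hitting set needs a separate point for each — at least 3. Hence 3 is optimal.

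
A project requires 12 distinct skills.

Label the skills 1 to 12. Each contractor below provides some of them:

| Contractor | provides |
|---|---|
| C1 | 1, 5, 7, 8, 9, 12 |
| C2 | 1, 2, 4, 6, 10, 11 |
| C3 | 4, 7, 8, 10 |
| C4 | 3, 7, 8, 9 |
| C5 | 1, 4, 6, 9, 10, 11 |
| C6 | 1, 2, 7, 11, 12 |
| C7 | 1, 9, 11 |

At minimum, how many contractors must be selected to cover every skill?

3

C1 and C2 and C4 together: C1 ∪ C2 ∪ C4 = {1, 2, 3, 4, 5, 6, 7, 8, 9, 10, 11, 12} — every skill is covered.
Only C4 contains 3, so C4 is forced; the remaining 8 skills need at least 2 more contractors (each remaining contractor adds at most 6) — so at least 3 contractors are needed, and 3 is optimal.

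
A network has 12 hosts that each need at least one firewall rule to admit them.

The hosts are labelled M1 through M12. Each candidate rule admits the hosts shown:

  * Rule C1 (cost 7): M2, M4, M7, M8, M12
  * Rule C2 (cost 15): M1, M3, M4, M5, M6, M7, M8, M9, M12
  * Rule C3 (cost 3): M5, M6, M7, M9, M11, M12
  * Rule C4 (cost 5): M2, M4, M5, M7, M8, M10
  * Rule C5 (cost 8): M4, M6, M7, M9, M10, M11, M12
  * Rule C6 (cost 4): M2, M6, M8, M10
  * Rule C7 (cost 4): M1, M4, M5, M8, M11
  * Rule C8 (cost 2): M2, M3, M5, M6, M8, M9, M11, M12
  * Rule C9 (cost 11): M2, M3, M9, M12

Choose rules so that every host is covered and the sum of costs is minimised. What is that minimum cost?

11

C4, C7, C8 together cover every host (C4 ∪ C7 ∪ C8 = {M1, M2, M3, M4, M5, M6, M7, M8, M9, M10, M11, M12}); total cost 5 + 4 + 2 = 11.
No covering selection has total cost below 11.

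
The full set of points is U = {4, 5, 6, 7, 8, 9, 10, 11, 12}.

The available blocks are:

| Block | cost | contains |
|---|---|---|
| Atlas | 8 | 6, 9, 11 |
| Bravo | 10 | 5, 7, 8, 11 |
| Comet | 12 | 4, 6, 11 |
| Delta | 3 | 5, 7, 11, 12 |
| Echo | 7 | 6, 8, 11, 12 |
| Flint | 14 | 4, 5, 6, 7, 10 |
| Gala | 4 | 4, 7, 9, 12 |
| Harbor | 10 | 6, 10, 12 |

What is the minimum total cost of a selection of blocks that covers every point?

24

Delta, Echo, Gala, Harbor together cover every point (Delta ∪ Echo ∪ Gala ∪ Harbor = {4, 5, 6, 7, 8, 9, 10, 11, 12}); total cost 3 + 7 + 4 + 10 = 24.
No covering selection has total cost below 24.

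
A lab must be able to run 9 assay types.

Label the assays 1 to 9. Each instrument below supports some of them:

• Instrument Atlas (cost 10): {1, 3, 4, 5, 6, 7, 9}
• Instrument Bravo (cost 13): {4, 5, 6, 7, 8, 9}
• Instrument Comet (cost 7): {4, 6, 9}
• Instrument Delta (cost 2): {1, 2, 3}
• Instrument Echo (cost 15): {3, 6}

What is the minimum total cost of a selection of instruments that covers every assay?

15

Bravo, Delta together cover every assay (Bravo ∪ Delta = {1, 2, 3, 4, 5, 6, 7, 8, 9}); total cost 13 + 2 = 15.
The greedy pick Delta, Atlas, Bravo costs 25; no covering selection beats 15.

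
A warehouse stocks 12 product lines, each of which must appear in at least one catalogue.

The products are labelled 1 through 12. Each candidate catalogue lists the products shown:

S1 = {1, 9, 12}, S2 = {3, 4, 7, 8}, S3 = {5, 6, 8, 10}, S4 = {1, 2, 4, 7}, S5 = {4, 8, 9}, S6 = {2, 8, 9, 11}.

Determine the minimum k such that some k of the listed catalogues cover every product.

S1 and S2 and S3 and S6 together: S1 ∪ S2 ∪ S3 ∪ S6 = {1, 2, 3, 4, 5, 6, 7, 8, 9, 10, 11, 12} — every product is covered.
Only S2 contains 3, so S2 is forced; the remaining 8 products need at least 3 more catalogues (each remaining catalogue adds at most 3) — so at least 4 catalogues are needed, and 4 is optimal.

4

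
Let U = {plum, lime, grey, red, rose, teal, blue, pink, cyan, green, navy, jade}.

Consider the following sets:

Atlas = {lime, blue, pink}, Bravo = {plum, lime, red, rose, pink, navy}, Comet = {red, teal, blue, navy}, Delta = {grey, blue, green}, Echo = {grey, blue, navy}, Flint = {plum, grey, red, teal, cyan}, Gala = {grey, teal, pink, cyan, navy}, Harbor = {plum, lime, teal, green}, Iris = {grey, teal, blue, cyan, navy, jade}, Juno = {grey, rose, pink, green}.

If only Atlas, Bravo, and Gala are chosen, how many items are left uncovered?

2

Union of Atlas, Bravo, Gala = {plum, lime, grey, red, rose, teal, blue, pink, cyan, navy}.
Not covered: green, jade — 2 items.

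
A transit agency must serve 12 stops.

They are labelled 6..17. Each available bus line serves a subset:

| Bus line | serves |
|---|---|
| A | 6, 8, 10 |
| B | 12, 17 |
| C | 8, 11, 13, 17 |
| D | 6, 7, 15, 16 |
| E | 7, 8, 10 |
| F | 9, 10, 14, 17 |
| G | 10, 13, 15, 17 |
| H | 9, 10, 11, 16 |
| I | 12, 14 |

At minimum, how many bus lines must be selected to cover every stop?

C and D and H and I together: C ∪ D ∪ H ∪ I = {6, 7, 8, 9, 10, 11, 12, 13, 14, 15, 16, 17} — every stop is covered.
No 3 of the 9 bus lines cover everything (all 84 combinations miss at least one stop), so 4 is optimal.

4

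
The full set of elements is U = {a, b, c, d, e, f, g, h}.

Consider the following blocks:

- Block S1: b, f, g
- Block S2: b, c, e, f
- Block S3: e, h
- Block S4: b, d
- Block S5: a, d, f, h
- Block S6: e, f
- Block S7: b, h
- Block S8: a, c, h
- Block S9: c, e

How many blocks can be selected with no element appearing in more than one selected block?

3

S4, S6, S8 are pairwise disjoint (S4={b,d}; S6={e,f}; S8={a,c,h}).
Every remaining block overlaps one of these, and no 4 of the listed blocks are pairwise disjoint, so 3 is the maximum.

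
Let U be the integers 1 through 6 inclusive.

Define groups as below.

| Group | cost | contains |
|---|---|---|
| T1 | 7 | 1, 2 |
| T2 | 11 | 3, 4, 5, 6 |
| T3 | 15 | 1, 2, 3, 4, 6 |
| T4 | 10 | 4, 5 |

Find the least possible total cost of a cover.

18

T1, T2 together cover every item (T1 ∪ T2 = {1, 2, 3, 4, 5, 6}); total cost 7 + 11 = 18.
No covering selection has total cost below 18.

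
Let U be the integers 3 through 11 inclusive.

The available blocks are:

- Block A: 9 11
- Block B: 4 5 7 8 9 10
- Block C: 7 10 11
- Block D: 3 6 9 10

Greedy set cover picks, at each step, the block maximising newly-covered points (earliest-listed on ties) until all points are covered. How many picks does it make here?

3

Greedy: pick B (covers 6 new) → pick D (covers 2 new) → pick A (covers 1 new). Total picks: 3.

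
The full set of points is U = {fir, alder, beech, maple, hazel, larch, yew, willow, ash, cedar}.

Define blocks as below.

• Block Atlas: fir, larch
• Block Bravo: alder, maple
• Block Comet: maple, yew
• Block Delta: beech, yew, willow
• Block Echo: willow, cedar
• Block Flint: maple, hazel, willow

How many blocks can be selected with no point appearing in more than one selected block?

3

Atlas, Bravo, Echo are pairwise disjoint (Atlas={fir,larch}; Bravo={alder,maple}; Echo={willow,cedar}).
Every remaining block overlaps one of these, and no 4 of the listed blocks are pairwise disjoint, so 3 is the maximum.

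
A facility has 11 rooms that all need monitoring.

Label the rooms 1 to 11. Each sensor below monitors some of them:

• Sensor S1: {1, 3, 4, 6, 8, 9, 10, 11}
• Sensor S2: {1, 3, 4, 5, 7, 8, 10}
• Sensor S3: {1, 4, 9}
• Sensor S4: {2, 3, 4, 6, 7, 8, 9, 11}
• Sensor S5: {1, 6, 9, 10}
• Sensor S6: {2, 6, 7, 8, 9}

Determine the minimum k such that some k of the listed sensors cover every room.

2

Take {S2, S4}. Their union is {1, 2, 3, 4, 5, 6, 7, 8, 9, 10, 11}, which is all 11 rooms.
No single sensor has all 11 rooms (the largest, S1, has 8), so 2 is optimal.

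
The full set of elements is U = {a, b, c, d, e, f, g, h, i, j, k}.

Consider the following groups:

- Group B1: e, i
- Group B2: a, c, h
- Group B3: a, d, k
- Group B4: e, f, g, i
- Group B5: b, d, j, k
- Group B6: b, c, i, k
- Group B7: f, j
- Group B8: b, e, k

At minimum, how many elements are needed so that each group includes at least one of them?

4

Take T = {h, i, j, k}. Each listed group contains at least one of these, so T is a hitting set of size 4.
No choice of 3 elements meets every group, so 4 is the minimum.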